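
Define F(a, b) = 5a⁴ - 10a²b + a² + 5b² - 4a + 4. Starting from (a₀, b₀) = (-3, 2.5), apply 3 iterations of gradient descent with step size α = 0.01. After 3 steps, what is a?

∇F = (20a³ - 20ab + 2a - 4, -10a² + 10b)
(a₁, b₁) = (-3, 2.5) − 0.01·(-400, -65) = (1, 3.15)
(a₂, b₂) = (1, 3.15) − 0.01·(-45, 21.5) = (1.45, 2.935)
(a₃, b₃) = (1.45, 2.935) − 0.01·(-25.2425, 8.325) = (1.702425, 2.85175)
a = 1.702425

1.702425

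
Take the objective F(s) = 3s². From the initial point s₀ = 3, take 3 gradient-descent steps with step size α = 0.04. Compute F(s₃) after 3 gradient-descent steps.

F′(s) = 6s
Step 1: F′(3) = 18; s₁ = 3 − 0.04·18 = 2.28
Step 2: F′(2.28) = 13.68; s₂ = 2.28 − 0.04·13.68 = 1.7328
Step 3: F′(1.7328) = 10.3968; s₃ = 1.7328 − 0.04·10.3968 = 1.316928
F(1.316928) = 5.202898071552

5.202898071552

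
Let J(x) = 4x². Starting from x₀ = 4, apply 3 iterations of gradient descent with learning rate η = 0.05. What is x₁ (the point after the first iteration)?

J′(x) = 8x
x₁ = 4 − 0.05·32 = 2.4

2.4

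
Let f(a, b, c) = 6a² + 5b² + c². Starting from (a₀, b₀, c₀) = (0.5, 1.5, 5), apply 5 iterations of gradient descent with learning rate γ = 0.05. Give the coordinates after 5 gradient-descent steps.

∇f = (12a, 10b, 2c)
(a₁, b₁, c₁) = (0.5, 1.5, 5) − 0.05·(6, 15, 10) = (0.2, 0.75, 4.5)
(a₂, b₂, c₂) = (0.2, 0.75, 4.5) − 0.05·(2.4, 7.5, 9) = (0.08, 0.375, 4.05)
(a₃, b₃, c₃) = (0.08, 0.375, 4.05) − 0.05·(0.96, 3.75, 8.1) = (0.032, 0.1875, 3.645)
(a₄, b₄, c₄) = (0.032, 0.1875, 3.645) − 0.05·(0.384, 1.875, 7.29) = (0.0128, 0.09375, 3.2805)
(a₅, b₅, c₅) = (0.0128, 0.09375, 3.2805) − 0.05·(0.1536, 0.9375, 6.561) = (0.00512, 0.046875, 2.95245)

(0.00512, 0.046875, 2.95245)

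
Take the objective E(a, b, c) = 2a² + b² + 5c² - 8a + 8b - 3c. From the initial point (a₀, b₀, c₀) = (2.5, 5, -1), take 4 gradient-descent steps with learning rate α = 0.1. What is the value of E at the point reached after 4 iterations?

-10.85205696

∇E = (4a - 8, 2b + 8, 10c - 3)
Step 1: at (2.5, 5, -1), ∇E = (2, 18, -13) → (2.5, 5, -1) − 0.1·(2, 18, -13) = (2.3, 3.2, 0.3)
Step 2: at (2.3, 3.2, 0.3), ∇E = (1.2, 14.4, 0) → (2.3, 3.2, 0.3) − 0.1·(1.2, 14.4, 0) = (2.18, 1.76, 0.3)
Step 3: at (2.18, 1.76, 0.3), ∇E = (0.72, 11.52, 0) → (2.18, 1.76, 0.3) − 0.1·(0.72, 11.52, 0) = (2.108, 0.608, 0.3)
Step 4: at (2.108, 0.608, 0.3), ∇E = (0.432, 9.216, 0) → (2.108, 0.608, 0.3) − 0.1·(0.432, 9.216, 0) = (2.0648, -0.3136, 0.3)
E(2.0648, -0.3136, 0.3) = -10.85205696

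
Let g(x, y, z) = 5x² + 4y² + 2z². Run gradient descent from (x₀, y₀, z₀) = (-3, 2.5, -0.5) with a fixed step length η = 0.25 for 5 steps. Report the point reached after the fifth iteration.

∇g = (10x, 8y, 4z)
(x₁, y₁, z₁) = (-3, 2.5, -0.5) − 0.25·(-30, 20, -2) = (4.5, -2.5, 0)
(x₂, y₂, z₂) = (4.5, -2.5, 0) − 0.25·(45, -20, 0) = (-6.75, 2.5, 0)
(x₃, y₃, z₃) = (-6.75, 2.5, 0) − 0.25·(-67.5, 20, 0) = (10.125, -2.5, 0)
(x₄, y₄, z₄) = (10.125, -2.5, 0) − 0.25·(101.25, -20, 0) = (-15.1875, 2.5, 0)
(x₅, y₅, z₅) = (-15.1875, 2.5, 0) − 0.25·(-151.875, 20, 0) = (22.78125, -2.5, 0)

(22.78125, -2.5, 0)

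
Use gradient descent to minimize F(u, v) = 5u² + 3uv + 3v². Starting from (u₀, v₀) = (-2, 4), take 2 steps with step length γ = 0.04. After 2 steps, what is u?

∇F = (10u + 3v, 3u + 6v)
(u₁, v₁) = (-2, 4) − 0.04·(-8, 18) = (-1.68, 3.28)
(u₂, v₂) = (-1.68, 3.28) − 0.04·(-6.96, 14.64) = (-1.4016, 2.6944)
u = -1.4016

-1.4016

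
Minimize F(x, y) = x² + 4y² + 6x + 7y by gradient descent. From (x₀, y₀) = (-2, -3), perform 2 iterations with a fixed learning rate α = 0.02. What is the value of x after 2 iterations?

∇F = (2x + 6, 8y + 7)
(x₁, y₁) = (-2, -3) − 0.02·(2, -17) = (-2.04, -2.66)
(x₂, y₂) = (-2.04, -2.66) − 0.02·(1.92, -14.28) = (-2.0784, -2.3744)
x = -2.0784

-2.0784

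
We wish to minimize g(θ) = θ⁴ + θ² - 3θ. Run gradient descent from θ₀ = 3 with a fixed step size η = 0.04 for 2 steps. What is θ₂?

g′(θ) = 4θ³ + 2θ - 3
Step 1: g′(3) = 111; θ₁ = 3 − 0.04·111 = -1.44
Step 2: g′(-1.44) = -17.823936; θ₂ = -1.44 − 0.04·(-17.823936) = -0.72704256

-0.72704256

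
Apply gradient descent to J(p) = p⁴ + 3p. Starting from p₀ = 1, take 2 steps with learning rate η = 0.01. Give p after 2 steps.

0.86782572

J′(p) = 4p³ + 3
p₁ = 1 − 0.01·7 = 0.93
p₂ = 0.93 − 0.01·6.217428 = 0.86782572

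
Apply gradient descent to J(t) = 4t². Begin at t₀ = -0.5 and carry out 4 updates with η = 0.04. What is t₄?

J′(t) = 8t
Step 1: J′(-0.5) = -4; t₁ = -0.5 − 0.04·(-4) = -0.34
Step 2: J′(-0.34) = -2.72; t₂ = -0.34 − 0.04·(-2.72) = -0.2312
Step 3: J′(-0.2312) = -1.8496; t₃ = -0.2312 − 0.04·(-1.8496) = -0.157216
Step 4: J′(-0.157216) = -1.257728; t₄ = -0.157216 − 0.04·(-1.257728) = -0.10690688

-0.10690688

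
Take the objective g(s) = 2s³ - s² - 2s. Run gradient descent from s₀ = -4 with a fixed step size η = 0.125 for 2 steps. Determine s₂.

g′(s) = 6s² - 2s - 2
Step 1: g′(-4) = 102; s₁ = -4 − 0.125·102 = -16.75
Step 2: g′(-16.75) = 1714.875; s₂ = -16.75 − 0.125·1714.875 = -231.109375

-231.109375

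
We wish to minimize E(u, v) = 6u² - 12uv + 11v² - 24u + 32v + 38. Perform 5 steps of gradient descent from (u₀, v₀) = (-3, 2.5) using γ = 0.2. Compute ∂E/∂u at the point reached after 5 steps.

263942.30592

∇E = (12u - 12v - 24, -12u + 22v + 32)
Step 1: at (-3, 2.5), ∇E = (-90, 123) → (-3, 2.5) − 0.2·(-90, 123) = (15, -22.1)
Step 2: at (15, -22.1), ∇E = (421.2, -634.2) → (15, -22.1) − 0.2·(421.2, -634.2) = (-69.24, 104.74)
Step 3: at (-69.24, 104.74), ∇E = (-2111.76, 3167.16) → (-69.24, 104.74) − 0.2·(-2111.76, 3167.16) = (353.112, -528.692)
Step 4: at (353.112, -528.692), ∇E = (10557.648, -15836.568) → (353.112, -528.692) − 0.2·(10557.648, -15836.568) = (-1758.4176, 2638.6216)
Step 5: at (-1758.4176, 2638.6216), ∇E = (-52788.4704, 79182.6864) → (-1758.4176, 2638.6216) − 0.2·(-52788.4704, 79182.6864) = (8799.27648, -13197.91568)
∂E/∂u at (8799.27648, -13197.91568) = 263942.30592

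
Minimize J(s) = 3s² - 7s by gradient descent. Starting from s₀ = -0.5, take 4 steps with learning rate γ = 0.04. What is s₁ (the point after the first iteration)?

-0.1

J′(s) = 6s - 7
s₁ = -0.5 − 0.04·(-10) = -0.1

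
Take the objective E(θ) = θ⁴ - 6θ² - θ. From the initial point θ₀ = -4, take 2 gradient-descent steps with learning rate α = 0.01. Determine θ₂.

E′(θ) = 4θ³ - 12θ - 1
θ₁ = -4 − 0.01·(-209) = -1.91
θ₂ = -1.91 − 0.01·(-5.951484) = -1.85048516

-1.85048516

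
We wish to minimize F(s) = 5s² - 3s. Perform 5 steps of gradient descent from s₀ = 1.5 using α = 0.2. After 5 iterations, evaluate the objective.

6.75

F′(s) = 10s - 3
s₁ = 1.5 − 0.2·12 = -0.9
s₂ = -0.9 − 0.2·(-12) = 1.5
s₃ = 1.5 − 0.2·12 = -0.9
s₄ = -0.9 − 0.2·(-12) = 1.5
s₅ = 1.5 − 0.2·12 = -0.9
F(-0.9) = 6.75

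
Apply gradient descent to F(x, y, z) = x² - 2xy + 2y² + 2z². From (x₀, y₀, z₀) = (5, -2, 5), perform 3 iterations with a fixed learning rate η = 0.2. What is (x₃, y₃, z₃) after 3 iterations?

(1.656, 1.024, 0.04)

∇F = (2x - 2y, -2x + 4y, 4z)
(x₁, y₁, z₁) = (5, -2, 5) − 0.2·(14, -18, 20) = (2.2, 1.6, 1)
(x₂, y₂, z₂) = (2.2, 1.6, 1) − 0.2·(1.2, 2, 4) = (1.96, 1.2, 0.2)
(x₃, y₃, z₃) = (1.96, 1.2, 0.2) − 0.2·(1.52, 0.88, 0.8) = (1.656, 1.024, 0.04)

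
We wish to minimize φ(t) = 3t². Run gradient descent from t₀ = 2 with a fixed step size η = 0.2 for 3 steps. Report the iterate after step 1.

φ′(t) = 6t
t₁ = 2 − 0.2·12 = -0.4

-0.4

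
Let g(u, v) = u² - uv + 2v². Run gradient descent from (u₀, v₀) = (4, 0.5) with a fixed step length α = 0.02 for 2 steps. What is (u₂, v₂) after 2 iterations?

∇g = (2u - v, -u + 4v)
(u₁, v₁) = (4, 0.5) − 0.02·(7.5, -2) = (3.85, 0.54)
(u₂, v₂) = (3.85, 0.54) − 0.02·(7.16, -1.69) = (3.7068, 0.5738)

(3.7068, 0.5738)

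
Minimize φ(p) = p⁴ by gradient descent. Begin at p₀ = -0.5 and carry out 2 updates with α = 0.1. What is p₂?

-0.41355

φ′(p) = 4p³
Step 1: φ′(-0.5) = -0.5; p₁ = -0.5 − 0.1·(-0.5) = -0.45
Step 2: φ′(-0.45) = -0.3645; p₂ = -0.45 − 0.1·(-0.3645) = -0.41355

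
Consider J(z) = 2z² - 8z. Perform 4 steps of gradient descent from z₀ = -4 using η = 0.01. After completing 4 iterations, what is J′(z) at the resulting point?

-20.38431744

J′(z) = 4z - 8
z₁ = -4 − 0.01·(-24) = -3.76
z₂ = -3.76 − 0.01·(-23.04) = -3.5296
z₃ = -3.5296 − 0.01·(-22.1184) = -3.308416
z₄ = -3.308416 − 0.01·(-21.233664) = -3.09607936
J′(z) at (-3.09607936) = -20.38431744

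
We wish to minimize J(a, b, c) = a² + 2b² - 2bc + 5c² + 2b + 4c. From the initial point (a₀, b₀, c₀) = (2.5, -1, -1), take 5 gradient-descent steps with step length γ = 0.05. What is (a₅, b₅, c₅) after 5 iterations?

(1.476225, -0.90434, -0.6025)

∇J = (2a, 4b - 2c + 2, -2b + 10c + 4)
(a₁, b₁, c₁) = (2.5, -1, -1) − 0.05·(5, 0, -4) = (2.25, -1, -0.8)
(a₂, b₂, c₂) = (2.25, -1, -0.8) − 0.05·(4.5, -0.4, -2) = (2.025, -0.98, -0.7)
(a₃, b₃, c₃) = (2.025, -0.98, -0.7) − 0.05·(4.05, -0.52, -1.04) = (1.8225, -0.954, -0.648)
(a₄, b₄, c₄) = (1.8225, -0.954, -0.648) − 0.05·(3.645, -0.52, -0.572) = (1.64025, -0.928, -0.6194)
(a₅, b₅, c₅) = (1.64025, -0.928, -0.6194) − 0.05·(3.2805, -0.4732, -0.338) = (1.476225, -0.90434, -0.6025)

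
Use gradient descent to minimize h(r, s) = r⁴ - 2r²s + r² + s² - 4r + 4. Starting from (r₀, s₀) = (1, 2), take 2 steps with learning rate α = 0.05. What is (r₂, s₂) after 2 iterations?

(1.4246, 1.879)

∇h = (4r³ - 4rs + 2r - 4, -2r² + 2s)
Step 1: at (1, 2), ∇h = (-6, 2) → (1, 2) − 0.05·(-6, 2) = (1.3, 1.9)
Step 2: at (1.3, 1.9), ∇h = (-2.492, 0.42) → (1.3, 1.9) − 0.05·(-2.492, 0.42) = (1.4246, 1.879)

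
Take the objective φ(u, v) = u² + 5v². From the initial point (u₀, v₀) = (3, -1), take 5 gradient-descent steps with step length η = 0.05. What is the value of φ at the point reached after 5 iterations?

3.1429887734

∇φ = (2u, 10v)
(u₁, v₁) = (3, -1) − 0.05·(6, -10) = (2.7, -0.5)
(u₂, v₂) = (2.7, -0.5) − 0.05·(5.4, -5) = (2.43, -0.25)
(u₃, v₃) = (2.43, -0.25) − 0.05·(4.86, -2.5) = (2.187, -0.125)
(u₄, v₄) = (2.187, -0.125) − 0.05·(4.374, -1.25) = (1.9683, -0.0625)
(u₅, v₅) = (1.9683, -0.0625) − 0.05·(3.9366, -0.625) = (1.77147, -0.03125)
φ(1.77147, -0.03125) = 3.1429887734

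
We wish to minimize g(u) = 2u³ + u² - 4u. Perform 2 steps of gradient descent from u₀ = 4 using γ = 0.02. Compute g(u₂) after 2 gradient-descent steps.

3.254016

g′(u) = 6u² + 2u - 4
u₁ = 4 − 0.02·100 = 2
u₂ = 2 − 0.02·24 = 1.52
g(1.52) = 3.254016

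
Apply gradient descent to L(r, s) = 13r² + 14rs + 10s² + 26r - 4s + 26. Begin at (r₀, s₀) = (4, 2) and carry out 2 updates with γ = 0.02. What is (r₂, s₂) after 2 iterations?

∇L = (26r + 14s + 26, 14r + 20s - 4)
Step 1: at (4, 2), ∇L = (158, 92) → (4, 2) − 0.02·(158, 92) = (0.84, 0.16)
Step 2: at (0.84, 0.16), ∇L = (50.08, 10.96) → (0.84, 0.16) − 0.02·(50.08, 10.96) = (-0.1616, -0.0592)

(-0.1616, -0.0592)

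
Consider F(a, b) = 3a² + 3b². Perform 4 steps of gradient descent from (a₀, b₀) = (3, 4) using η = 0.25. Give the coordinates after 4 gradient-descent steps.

(0.1875, 0.25)

∇F = (6a, 6b)
Step 1: at (3, 4), ∇F = (18, 24) → (3, 4) − 0.25·(18, 24) = (-1.5, -2)
Step 2: at (-1.5, -2), ∇F = (-9, -12) → (-1.5, -2) − 0.25·(-9, -12) = (0.75, 1)
Step 3: at (0.75, 1), ∇F = (4.5, 6) → (0.75, 1) − 0.25·(4.5, 6) = (-0.375, -0.5)
Step 4: at (-0.375, -0.5), ∇F = (-2.25, -3) → (-0.375, -0.5) − 0.25·(-2.25, -3) = (0.1875, 0.25)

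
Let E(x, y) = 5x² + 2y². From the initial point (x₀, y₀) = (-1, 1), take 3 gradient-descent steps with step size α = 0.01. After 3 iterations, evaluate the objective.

∇E = (10x, 4y)
(x₁, y₁) = (-1, 1) − 0.01·(-10, 4) = (-0.9, 0.96)
(x₂, y₂) = (-0.9, 0.96) − 0.01·(-9, 3.84) = (-0.81, 0.9216)
(x₃, y₃) = (-0.81, 0.9216) − 0.01·(-8.1, 3.6864) = (-0.729, 0.884736)
E(-0.729, 0.884736) = 4.222720579392

4.222720579392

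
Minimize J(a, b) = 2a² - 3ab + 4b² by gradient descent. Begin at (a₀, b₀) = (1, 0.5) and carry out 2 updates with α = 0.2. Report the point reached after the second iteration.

∇J = (4a - 3b, -3a + 8b)
Step 1: at (1, 0.5), ∇J = (2.5, 1) → (1, 0.5) − 0.2·(2.5, 1) = (0.5, 0.3)
Step 2: at (0.5, 0.3), ∇J = (1.1, 0.9) → (0.5, 0.3) − 0.2·(1.1, 0.9) = (0.28, 0.12)

(0.28, 0.12)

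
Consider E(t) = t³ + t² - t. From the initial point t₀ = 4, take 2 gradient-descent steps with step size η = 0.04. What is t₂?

1.3072

E′(t) = 3t² + 2t - 1
Step 1: E′(4) = 55; t₁ = 4 − 0.04·55 = 1.8
Step 2: E′(1.8) = 12.32; t₂ = 1.8 − 0.04·12.32 = 1.3072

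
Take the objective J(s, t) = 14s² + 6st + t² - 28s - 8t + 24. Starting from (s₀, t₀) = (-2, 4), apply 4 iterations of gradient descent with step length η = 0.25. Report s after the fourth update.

-3270.875

∇J = (28s + 6t - 28, 6s + 2t - 8)
(s₁, t₁) = (-2, 4) − 0.25·(-60, -12) = (13, 7)
(s₂, t₂) = (13, 7) − 0.25·(378, 84) = (-81.5, -14)
(s₃, t₃) = (-81.5, -14) − 0.25·(-2394, -525) = (517, 117.25)
(s₄, t₄) = (517, 117.25) − 0.25·(15151.5, 3328.5) = (-3270.875, -714.875)
s = -3270.875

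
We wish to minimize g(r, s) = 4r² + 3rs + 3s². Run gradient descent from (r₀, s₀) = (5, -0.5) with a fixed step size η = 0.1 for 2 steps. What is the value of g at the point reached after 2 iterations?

3.066775

∇g = (8r + 3s, 3r + 6s)
(r₁, s₁) = (5, -0.5) − 0.1·(38.5, 12) = (1.15, -1.7)
(r₂, s₂) = (1.15, -1.7) − 0.1·(4.1, -6.75) = (0.74, -1.025)
g(0.74, -1.025) = 3.066775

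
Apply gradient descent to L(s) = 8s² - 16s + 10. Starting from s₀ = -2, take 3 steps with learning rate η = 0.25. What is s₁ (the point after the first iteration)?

10

L′(s) = 16s - 16
s₁ = -2 − 0.25·(-48) = 10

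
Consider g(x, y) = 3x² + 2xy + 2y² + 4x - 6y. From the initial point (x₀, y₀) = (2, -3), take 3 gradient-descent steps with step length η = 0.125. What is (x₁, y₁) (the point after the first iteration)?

∇g = (6x + 2y + 4, 2x + 4y - 6)
Step 1: at (2, -3), ∇g = (10, -14) → (2, -3) − 0.125·(10, -14) = (0.75, -1.25)

(0.75, -1.25)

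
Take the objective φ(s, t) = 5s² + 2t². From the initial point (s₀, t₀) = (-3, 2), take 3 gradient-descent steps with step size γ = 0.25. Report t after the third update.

∇φ = (10s, 4t)
Step 1: at (-3, 2), ∇φ = (-30, 8) → (-3, 2) − 0.25·(-30, 8) = (4.5, 0)
Step 2: at (4.5, 0), ∇φ = (45, 0) → (4.5, 0) − 0.25·(45, 0) = (-6.75, 0)
Step 3: at (-6.75, 0), ∇φ = (-67.5, 0) → (-6.75, 0) − 0.25·(-67.5, 0) = (10.125, 0)
t = 0

0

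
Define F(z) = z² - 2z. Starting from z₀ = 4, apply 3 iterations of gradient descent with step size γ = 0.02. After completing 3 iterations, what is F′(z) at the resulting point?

5.308416

F′(z) = 2z - 2
Step 1: F′(4) = 6; z₁ = 4 − 0.02·6 = 3.88
Step 2: F′(3.88) = 5.76; z₂ = 3.88 − 0.02·5.76 = 3.7648
Step 3: F′(3.7648) = 5.5296; z₃ = 3.7648 − 0.02·5.5296 = 3.654208
F′(z) at (3.654208) = 5.308416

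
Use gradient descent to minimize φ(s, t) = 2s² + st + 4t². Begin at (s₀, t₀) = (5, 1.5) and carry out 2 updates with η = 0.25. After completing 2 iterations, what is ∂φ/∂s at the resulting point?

∇φ = (4s + t, s + 8t)
(s₁, t₁) = (5, 1.5) − 0.25·(21.5, 17) = (-0.375, -2.75)
(s₂, t₂) = (-0.375, -2.75) − 0.25·(-4.25, -22.375) = (0.6875, 2.84375)
∂φ/∂s at (0.6875, 2.84375) = 5.59375

5.59375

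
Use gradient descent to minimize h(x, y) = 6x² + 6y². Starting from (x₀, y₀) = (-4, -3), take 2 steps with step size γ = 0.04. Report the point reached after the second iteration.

(-1.0816, -0.8112)

∇h = (12x, 12y)
Step 1: at (-4, -3), ∇h = (-48, -36) → (-4, -3) − 0.04·(-48, -36) = (-2.08, -1.56)
Step 2: at (-2.08, -1.56), ∇h = (-24.96, -18.72) → (-2.08, -1.56) − 0.04·(-24.96, -18.72) = (-1.0816, -0.8112)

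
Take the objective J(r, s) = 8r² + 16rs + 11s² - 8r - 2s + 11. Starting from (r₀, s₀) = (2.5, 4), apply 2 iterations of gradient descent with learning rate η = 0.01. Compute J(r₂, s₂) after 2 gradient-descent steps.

∇J = (16r + 16s - 8, 16r + 22s - 2)
(r₁, s₁) = (2.5, 4) − 0.01·(96, 126) = (1.54, 2.74)
(r₂, s₂) = (1.54, 2.74) − 0.01·(60.48, 82.92) = (0.9352, 1.9108)
J(0.9352, 1.9108) = 75.44799792

75.44799792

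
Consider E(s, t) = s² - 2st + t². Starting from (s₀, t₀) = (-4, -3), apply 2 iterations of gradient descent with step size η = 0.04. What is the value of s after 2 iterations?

-3.8528

∇E = (2s - 2t, -2s + 2t)
Step 1: at (-4, -3), ∇E = (-2, 2) → (-4, -3) − 0.04·(-2, 2) = (-3.92, -3.08)
Step 2: at (-3.92, -3.08), ∇E = (-1.68, 1.68) → (-3.92, -3.08) − 0.04·(-1.68, 1.68) = (-3.8528, -3.1472)
s = -3.8528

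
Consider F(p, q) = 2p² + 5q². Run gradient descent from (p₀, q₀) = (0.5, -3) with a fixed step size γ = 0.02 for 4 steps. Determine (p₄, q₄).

∇F = (4p, 10q)
(p₁, q₁) = (0.5, -3) − 0.02·(2, -30) = (0.46, -2.4)
(p₂, q₂) = (0.46, -2.4) − 0.02·(1.84, -24) = (0.4232, -1.92)
(p₃, q₃) = (0.4232, -1.92) − 0.02·(1.6928, -19.2) = (0.389344, -1.536)
(p₄, q₄) = (0.389344, -1.536) − 0.02·(1.557376, -15.36) = (0.35819648, -1.2288)

(0.35819648, -1.2288)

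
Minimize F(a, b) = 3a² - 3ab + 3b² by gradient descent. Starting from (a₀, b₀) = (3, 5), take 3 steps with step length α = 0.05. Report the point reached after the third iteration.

∇F = (6a - 3b, -3a + 6b)
Step 1: at (3, 5), ∇F = (3, 21) → (3, 5) − 0.05·(3, 21) = (2.85, 3.95)
Step 2: at (2.85, 3.95), ∇F = (5.25, 15.15) → (2.85, 3.95) − 0.05·(5.25, 15.15) = (2.5875, 3.1925)
Step 3: at (2.5875, 3.1925), ∇F = (5.9475, 11.3925) → (2.5875, 3.1925) − 0.05·(5.9475, 11.3925) = (2.290125, 2.622875)

(2.290125, 2.622875)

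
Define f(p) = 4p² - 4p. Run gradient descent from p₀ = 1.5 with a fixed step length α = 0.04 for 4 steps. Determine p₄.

f′(p) = 8p - 4
Step 1: f′(1.5) = 8; p₁ = 1.5 − 0.04·8 = 1.18
Step 2: f′(1.18) = 5.44; p₂ = 1.18 − 0.04·5.44 = 0.9624
Step 3: f′(0.9624) = 3.6992; p₃ = 0.9624 − 0.04·3.6992 = 0.814432
Step 4: f′(0.814432) = 2.515456; p₄ = 0.814432 − 0.04·2.515456 = 0.71381376

0.71381376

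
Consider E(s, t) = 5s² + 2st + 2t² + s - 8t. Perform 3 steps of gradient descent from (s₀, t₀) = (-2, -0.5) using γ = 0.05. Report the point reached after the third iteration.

(-0.401, 0.985)

∇E = (10s + 2t + 1, 2s + 4t - 8)
Step 1: at (-2, -0.5), ∇E = (-20, -14) → (-2, -0.5) − 0.05·(-20, -14) = (-1, 0.2)
Step 2: at (-1, 0.2), ∇E = (-8.6, -9.2) → (-1, 0.2) − 0.05·(-8.6, -9.2) = (-0.57, 0.66)
Step 3: at (-0.57, 0.66), ∇E = (-3.38, -6.5) → (-0.57, 0.66) − 0.05·(-3.38, -6.5) = (-0.401, 0.985)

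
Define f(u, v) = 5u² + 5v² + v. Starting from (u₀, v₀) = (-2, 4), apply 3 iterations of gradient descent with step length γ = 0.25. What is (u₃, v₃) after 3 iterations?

(6.75, -13.9375)

∇f = (10u, 10v + 1)
Step 1: at (-2, 4), ∇f = (-20, 41) → (-2, 4) − 0.25·(-20, 41) = (3, -6.25)
Step 2: at (3, -6.25), ∇f = (30, -61.5) → (3, -6.25) − 0.25·(30, -61.5) = (-4.5, 9.125)
Step 3: at (-4.5, 9.125), ∇f = (-45, 92.25) → (-4.5, 9.125) − 0.25·(-45, 92.25) = (6.75, -13.9375)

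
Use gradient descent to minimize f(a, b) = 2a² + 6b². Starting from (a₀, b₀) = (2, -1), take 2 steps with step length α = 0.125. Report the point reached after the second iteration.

∇f = (4a, 12b)
(a₁, b₁) = (2, -1) − 0.125·(8, -12) = (1, 0.5)
(a₂, b₂) = (1, 0.5) − 0.125·(4, 6) = (0.5, -0.25)

(0.5, -0.25)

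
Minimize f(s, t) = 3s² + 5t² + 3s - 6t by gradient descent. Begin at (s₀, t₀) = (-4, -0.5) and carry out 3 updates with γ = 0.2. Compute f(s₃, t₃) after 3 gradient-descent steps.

3.502352

∇f = (6s + 3, 10t - 6)
Step 1: at (-4, -0.5), ∇f = (-21, -11) → (-4, -0.5) − 0.2·(-21, -11) = (0.2, 1.7)
Step 2: at (0.2, 1.7), ∇f = (4.2, 11) → (0.2, 1.7) − 0.2·(4.2, 11) = (-0.64, -0.5)
Step 3: at (-0.64, -0.5), ∇f = (-0.84, -11) → (-0.64, -0.5) − 0.2·(-0.84, -11) = (-0.472, 1.7)
f(-0.472, 1.7) = 3.502352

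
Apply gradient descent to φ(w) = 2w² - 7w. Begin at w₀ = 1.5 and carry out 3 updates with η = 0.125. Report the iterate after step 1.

1.625

φ′(w) = 4w - 7
w₁ = 1.5 − 0.125·(-1) = 1.625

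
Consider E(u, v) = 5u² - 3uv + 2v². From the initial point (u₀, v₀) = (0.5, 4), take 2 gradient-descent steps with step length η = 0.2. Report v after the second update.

1.36

∇E = (10u - 3v, -3u + 4v)
Step 1: at (0.5, 4), ∇E = (-7, 14.5) → (0.5, 4) − 0.2·(-7, 14.5) = (1.9, 1.1)
Step 2: at (1.9, 1.1), ∇E = (15.7, -1.3) → (1.9, 1.1) − 0.2·(15.7, -1.3) = (-1.24, 1.36)
v = 1.36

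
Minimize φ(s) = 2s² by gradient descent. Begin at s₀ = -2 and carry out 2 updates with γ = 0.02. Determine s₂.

-1.6928

φ′(s) = 4s
Step 1: φ′(-2) = -8; s₁ = -2 − 0.02·(-8) = -1.84
Step 2: φ′(-1.84) = -7.36; s₂ = -1.84 − 0.02·(-7.36) = -1.6928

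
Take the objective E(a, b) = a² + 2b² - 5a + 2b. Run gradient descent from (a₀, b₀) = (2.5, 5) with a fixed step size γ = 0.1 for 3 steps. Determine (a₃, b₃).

(2.5, 0.688)

∇E = (2a - 5, 4b + 2)
Step 1: at (2.5, 5), ∇E = (0, 22) → (2.5, 5) − 0.1·(0, 22) = (2.5, 2.8)
Step 2: at (2.5, 2.8), ∇E = (0, 13.2) → (2.5, 2.8) − 0.1·(0, 13.2) = (2.5, 1.48)
Step 3: at (2.5, 1.48), ∇E = (0, 7.92) → (2.5, 1.48) − 0.1·(0, 7.92) = (2.5, 0.688)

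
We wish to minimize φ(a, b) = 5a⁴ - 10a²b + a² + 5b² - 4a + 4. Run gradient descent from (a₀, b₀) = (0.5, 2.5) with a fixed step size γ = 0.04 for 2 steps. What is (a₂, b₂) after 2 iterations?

∇φ = (20a³ - 20ab + 2a - 4, -10a² + 10b)
(a₁, b₁) = (0.5, 2.5) − 0.04·(-25.5, 22.5) = (1.52, 1.6)
(a₂, b₂) = (1.52, 1.6) − 0.04·(20.63616, -7.104) = (0.6945536, 1.88416)

(0.6945536, 1.88416)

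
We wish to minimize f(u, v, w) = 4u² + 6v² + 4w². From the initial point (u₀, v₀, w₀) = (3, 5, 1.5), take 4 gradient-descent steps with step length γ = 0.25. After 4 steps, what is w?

1.5

∇f = (8u, 12v, 8w)
(u₁, v₁, w₁) = (3, 5, 1.5) − 0.25·(24, 60, 12) = (-3, -10, -1.5)
(u₂, v₂, w₂) = (-3, -10, -1.5) − 0.25·(-24, -120, -12) = (3, 20, 1.5)
(u₃, v₃, w₃) = (3, 20, 1.5) − 0.25·(24, 240, 12) = (-3, -40, -1.5)
(u₄, v₄, w₄) = (-3, -40, -1.5) − 0.25·(-24, -480, -12) = (3, 80, 1.5)
w = 1.5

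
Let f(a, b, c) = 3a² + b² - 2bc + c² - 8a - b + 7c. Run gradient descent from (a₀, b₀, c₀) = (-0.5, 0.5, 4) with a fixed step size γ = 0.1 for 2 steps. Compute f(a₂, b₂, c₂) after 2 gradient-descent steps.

∇f = (6a - 8, 2b - 2c - 1, -2b + 2c + 7)
(a₁, b₁, c₁) = (-0.5, 0.5, 4) − 0.1·(-11, -8, 14) = (0.6, 1.3, 2.6)
(a₂, b₂, c₂) = (0.6, 1.3, 2.6) − 0.1·(-4.4, -3.6, 9.6) = (1.04, 1.66, 1.64)
f(1.04, 1.66, 1.64) = 4.7452

4.7452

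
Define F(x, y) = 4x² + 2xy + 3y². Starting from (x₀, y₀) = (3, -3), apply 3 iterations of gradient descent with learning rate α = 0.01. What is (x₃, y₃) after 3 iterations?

(2.495112, -2.650824)

∇F = (8x + 2y, 2x + 6y)
(x₁, y₁) = (3, -3) − 0.01·(18, -12) = (2.82, -2.88)
(x₂, y₂) = (2.82, -2.88) − 0.01·(16.8, -11.64) = (2.652, -2.7636)
(x₃, y₃) = (2.652, -2.7636) − 0.01·(15.6888, -11.2776) = (2.495112, -2.650824)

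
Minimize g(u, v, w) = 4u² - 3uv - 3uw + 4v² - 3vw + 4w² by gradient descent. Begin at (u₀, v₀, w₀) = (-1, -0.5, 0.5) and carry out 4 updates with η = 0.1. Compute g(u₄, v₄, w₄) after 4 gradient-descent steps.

0.0559241175

∇g = (8u - 3v - 3w, -3u + 8v - 3w, -3u - 3v + 8w)
(u₁, v₁, w₁) = (-1, -0.5, 0.5) − 0.1·(-8, -2.5, 8.5) = (-0.2, -0.25, -0.35)
(u₂, v₂, w₂) = (-0.2, -0.25, -0.35) − 0.1·(0.2, -0.35, -1.45) = (-0.22, -0.215, -0.205)
(u₃, v₃, w₃) = (-0.22, -0.215, -0.205) − 0.1·(-0.5, -0.445, -0.335) = (-0.17, -0.1705, -0.1715)
(u₄, v₄, w₄) = (-0.17, -0.1705, -0.1715) − 0.1·(-0.334, -0.3395, -0.3505) = (-0.1366, -0.13655, -0.13645)
g(-0.1366, -0.13655, -0.13645) = 0.0559241175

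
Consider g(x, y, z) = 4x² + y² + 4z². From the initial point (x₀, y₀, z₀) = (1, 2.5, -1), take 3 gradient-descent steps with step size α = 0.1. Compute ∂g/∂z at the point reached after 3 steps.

∇g = (8x, 2y, 8z)
Step 1: at (1, 2.5, -1), ∇g = (8, 5, -8) → (1, 2.5, -1) − 0.1·(8, 5, -8) = (0.2, 2, -0.2)
Step 2: at (0.2, 2, -0.2), ∇g = (1.6, 4, -1.6) → (0.2, 2, -0.2) − 0.1·(1.6, 4, -1.6) = (0.04, 1.6, -0.04)
Step 3: at (0.04, 1.6, -0.04), ∇g = (0.32, 3.2, -0.32) → (0.04, 1.6, -0.04) − 0.1·(0.32, 3.2, -0.32) = (0.008, 1.28, -0.008)
∂g/∂z at (0.008, 1.28, -0.008) = -0.064

-0.064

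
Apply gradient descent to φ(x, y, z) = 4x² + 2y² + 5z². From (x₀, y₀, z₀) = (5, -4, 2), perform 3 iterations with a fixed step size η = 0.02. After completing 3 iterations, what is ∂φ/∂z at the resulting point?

10.24

∇φ = (8x, 4y, 10z)
(x₁, y₁, z₁) = (5, -4, 2) − 0.02·(40, -16, 20) = (4.2, -3.68, 1.6)
(x₂, y₂, z₂) = (4.2, -3.68, 1.6) − 0.02·(33.6, -14.72, 16) = (3.528, -3.3856, 1.28)
(x₃, y₃, z₃) = (3.528, -3.3856, 1.28) − 0.02·(28.224, -13.5424, 12.8) = (2.96352, -3.114752, 1.024)
∂φ/∂z at (2.96352, -3.114752, 1.024) = 10.24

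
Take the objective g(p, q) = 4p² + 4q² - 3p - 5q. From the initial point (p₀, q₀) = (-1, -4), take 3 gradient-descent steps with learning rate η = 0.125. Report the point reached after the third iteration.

(0.375, 0.625)

∇g = (8p - 3, 8q - 5)
(p₁, q₁) = (-1, -4) − 0.125·(-11, -37) = (0.375, 0.625)
(p₂, q₂) = (0.375, 0.625) − 0.125·(0, 0) = (0.375, 0.625)
(p₃, q₃) = (0.375, 0.625) − 0.125·(0, 0) = (0.375, 0.625)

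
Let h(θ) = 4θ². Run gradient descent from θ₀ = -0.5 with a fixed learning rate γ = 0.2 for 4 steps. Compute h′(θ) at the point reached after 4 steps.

h′(θ) = 8θ
θ₁ = -0.5 − 0.2·(-4) = 0.3
θ₂ = 0.3 − 0.2·2.4 = -0.18
θ₃ = -0.18 − 0.2·(-1.44) = 0.108
θ₄ = 0.108 − 0.2·0.864 = -0.0648
h′(θ) at (-0.0648) = -0.5184

-0.5184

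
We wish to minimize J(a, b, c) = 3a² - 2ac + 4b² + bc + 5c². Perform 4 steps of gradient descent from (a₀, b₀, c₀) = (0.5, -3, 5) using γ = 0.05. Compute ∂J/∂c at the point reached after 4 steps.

∇J = (6a - 2c, 8b + c, -2a + b + 10c)
(a₁, b₁, c₁) = (0.5, -3, 5) − 0.05·(-7, -19, 46) = (0.85, -2.05, 2.7)
(a₂, b₂, c₂) = (0.85, -2.05, 2.7) − 0.05·(-0.3, -13.7, 23.25) = (0.865, -1.365, 1.5375)
(a₃, b₃, c₃) = (0.865, -1.365, 1.5375) − 0.05·(2.115, -9.3825, 12.28) = (0.75925, -0.895875, 0.9235)
(a₄, b₄, c₄) = (0.75925, -0.895875, 0.9235) − 0.05·(2.7085, -6.2435, 6.820625) = (0.623825, -0.5837, 0.58246875)
∂J/∂c at (0.623825, -0.5837, 0.58246875) = 3.9933375

3.9933375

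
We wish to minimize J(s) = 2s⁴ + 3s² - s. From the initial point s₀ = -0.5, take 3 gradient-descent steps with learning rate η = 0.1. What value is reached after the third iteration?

0.1392

J′(s) = 8s³ + 6s - 1
Step 1: J′(-0.5) = -5; s₁ = -0.5 − 0.1·(-5) = 0
Step 2: J′(0) = -1; s₂ = 0 − 0.1·(-1) = 0.1
Step 3: J′(0.1) = -0.392; s₃ = 0.1 − 0.1·(-0.392) = 0.1392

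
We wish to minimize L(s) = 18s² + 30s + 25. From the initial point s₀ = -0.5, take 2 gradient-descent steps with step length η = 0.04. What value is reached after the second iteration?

-0.7688

L′(s) = 36s + 30
s₁ = -0.5 − 0.04·12 = -0.98
s₂ = -0.98 − 0.04·(-5.28) = -0.7688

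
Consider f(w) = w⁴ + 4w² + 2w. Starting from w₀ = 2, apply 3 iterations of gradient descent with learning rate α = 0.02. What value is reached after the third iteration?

0.53494016

f′(w) = 4w³ + 8w + 2
w₁ = 2 − 0.02·50 = 1
w₂ = 1 − 0.02·14 = 0.72
w₃ = 0.72 − 0.02·9.252992 = 0.53494016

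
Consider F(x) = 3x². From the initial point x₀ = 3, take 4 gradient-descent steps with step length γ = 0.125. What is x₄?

F′(x) = 6x
Step 1: F′(3) = 18; x₁ = 3 − 0.125·18 = 0.75
Step 2: F′(0.75) = 4.5; x₂ = 0.75 − 0.125·4.5 = 0.1875
Step 3: F′(0.1875) = 1.125; x₃ = 0.1875 − 0.125·1.125 = 0.046875
Step 4: F′(0.046875) = 0.28125; x₄ = 0.046875 − 0.125·0.28125 = 0.01171875

0.01171875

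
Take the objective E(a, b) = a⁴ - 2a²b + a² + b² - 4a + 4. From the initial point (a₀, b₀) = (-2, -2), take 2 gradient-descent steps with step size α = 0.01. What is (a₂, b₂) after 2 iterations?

(-1.14347264, -1.800928)

∇E = (4a³ - 4ab + 2a - 4, -2a² + 2b)
Step 1: at (-2, -2), ∇E = (-56, -12) → (-2, -2) − 0.01·(-56, -12) = (-1.44, -1.88)
Step 2: at (-1.44, -1.88), ∇E = (-29.652736, -7.9072) → (-1.44, -1.88) − 0.01·(-29.652736, -7.9072) = (-1.14347264, -1.800928)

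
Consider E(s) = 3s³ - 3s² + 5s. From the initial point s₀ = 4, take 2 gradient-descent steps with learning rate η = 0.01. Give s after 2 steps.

2.184375

E′(s) = 9s² - 6s + 5
Step 1: E′(4) = 125; s₁ = 4 − 0.01·125 = 2.75
Step 2: E′(2.75) = 56.5625; s₂ = 2.75 − 0.01·56.5625 = 2.184375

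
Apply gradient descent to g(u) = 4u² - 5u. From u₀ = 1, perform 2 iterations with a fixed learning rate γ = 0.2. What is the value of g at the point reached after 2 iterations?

-1.4896

g′(u) = 8u - 5
Step 1: g′(1) = 3; u₁ = 1 − 0.2·3 = 0.4
Step 2: g′(0.4) = -1.8; u₂ = 0.4 − 0.2·(-1.8) = 0.76
g(0.76) = -1.4896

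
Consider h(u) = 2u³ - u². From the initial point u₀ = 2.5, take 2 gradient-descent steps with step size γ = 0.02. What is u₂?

1.5133

h′(u) = 6u² - 2u
u₁ = 2.5 − 0.02·32.5 = 1.85
u₂ = 1.85 − 0.02·16.835 = 1.5133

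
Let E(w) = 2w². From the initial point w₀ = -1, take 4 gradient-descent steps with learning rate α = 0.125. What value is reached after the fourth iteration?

E′(w) = 4w
w₁ = -1 − 0.125·(-4) = -0.5
w₂ = -0.5 − 0.125·(-2) = -0.25
w₃ = -0.25 − 0.125·(-1) = -0.125
w₄ = -0.125 − 0.125·(-0.5) = -0.0625

-0.0625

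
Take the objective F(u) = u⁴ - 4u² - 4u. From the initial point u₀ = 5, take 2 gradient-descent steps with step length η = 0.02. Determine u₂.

0.89556224

F′(u) = 4u³ - 8u - 4
u₁ = 5 − 0.02·456 = -4.12
u₂ = -4.12 − 0.02·(-250.778112) = 0.89556224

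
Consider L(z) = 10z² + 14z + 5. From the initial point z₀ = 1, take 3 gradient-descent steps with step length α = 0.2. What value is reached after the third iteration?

L′(z) = 20z + 14
Step 1: L′(1) = 34; z₁ = 1 − 0.2·34 = -5.8
Step 2: L′(-5.8) = -102; z₂ = -5.8 − 0.2·(-102) = 14.6
Step 3: L′(14.6) = 306; z₃ = 14.6 − 0.2·306 = -46.6

-46.6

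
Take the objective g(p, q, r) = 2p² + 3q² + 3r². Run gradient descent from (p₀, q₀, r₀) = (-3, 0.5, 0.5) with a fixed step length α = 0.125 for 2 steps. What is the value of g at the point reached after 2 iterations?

1.130859375

∇g = (4p, 6q, 6r)
(p₁, q₁, r₁) = (-3, 0.5, 0.5) − 0.125·(-12, 3, 3) = (-1.5, 0.125, 0.125)
(p₂, q₂, r₂) = (-1.5, 0.125, 0.125) − 0.125·(-6, 0.75, 0.75) = (-0.75, 0.03125, 0.03125)
g(-0.75, 0.03125, 0.03125) = 1.130859375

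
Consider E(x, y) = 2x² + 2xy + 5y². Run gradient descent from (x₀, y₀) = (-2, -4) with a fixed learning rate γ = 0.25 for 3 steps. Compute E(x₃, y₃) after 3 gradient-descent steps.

∇E = (4x + 2y, 2x + 10y)
Step 1: at (-2, -4), ∇E = (-16, -44) → (-2, -4) − 0.25·(-16, -44) = (2, 7)
Step 2: at (2, 7), ∇E = (22, 74) → (2, 7) − 0.25·(22, 74) = (-3.5, -11.5)
Step 3: at (-3.5, -11.5), ∇E = (-37, -122) → (-3.5, -11.5) − 0.25·(-37, -122) = (5.75, 19)
E(5.75, 19) = 2089.625

2089.625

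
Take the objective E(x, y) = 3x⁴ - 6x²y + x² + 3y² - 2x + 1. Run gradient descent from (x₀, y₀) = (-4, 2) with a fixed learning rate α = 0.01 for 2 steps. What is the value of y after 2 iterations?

∇E = (12x³ - 12xy + 2x - 2, -6x² + 6y)
(x₁, y₁) = (-4, 2) − 0.01·(-682, -84) = (2.82, 2.84)
(x₂, y₂) = (2.82, 2.84) − 0.01·(176.643616, -30.6744) = (1.05356384, 3.146744)
y = 3.146744

3.146744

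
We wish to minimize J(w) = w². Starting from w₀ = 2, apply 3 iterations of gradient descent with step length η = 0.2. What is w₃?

J′(w) = 2w
Step 1: J′(2) = 4; w₁ = 2 − 0.2·4 = 1.2
Step 2: J′(1.2) = 2.4; w₂ = 1.2 − 0.2·2.4 = 0.72
Step 3: J′(0.72) = 1.44; w₃ = 0.72 − 0.2·1.44 = 0.432

0.432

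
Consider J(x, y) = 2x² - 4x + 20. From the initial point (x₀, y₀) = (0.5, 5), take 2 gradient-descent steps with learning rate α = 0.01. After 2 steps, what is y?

5

∇J = (4x - 4, 0)
(x₁, y₁) = (0.5, 5) − 0.01·(-2, 0) = (0.52, 5)
(x₂, y₂) = (0.52, 5) − 0.01·(-1.92, 0) = (0.5392, 5)
y = 5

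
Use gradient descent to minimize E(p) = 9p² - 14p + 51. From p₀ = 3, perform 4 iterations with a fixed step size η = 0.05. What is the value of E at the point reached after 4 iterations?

E′(p) = 18p - 14
p₁ = 3 − 0.05·40 = 1
p₂ = 1 − 0.05·4 = 0.8
p₃ = 0.8 − 0.05·0.4 = 0.78
p₄ = 0.78 − 0.05·0.04 = 0.778
E(0.778) = 45.555556

45.555556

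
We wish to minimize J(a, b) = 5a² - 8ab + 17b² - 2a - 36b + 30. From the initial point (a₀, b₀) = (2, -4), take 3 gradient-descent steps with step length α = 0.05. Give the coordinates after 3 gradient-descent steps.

(0.233, 4.13)

∇J = (10a - 8b - 2, -8a + 34b - 36)
(a₁, b₁) = (2, -4) − 0.05·(50, -188) = (-0.5, 5.4)
(a₂, b₂) = (-0.5, 5.4) − 0.05·(-50.2, 151.6) = (2.01, -2.18)
(a₃, b₃) = (2.01, -2.18) − 0.05·(35.54, -126.2) = (0.233, 4.13)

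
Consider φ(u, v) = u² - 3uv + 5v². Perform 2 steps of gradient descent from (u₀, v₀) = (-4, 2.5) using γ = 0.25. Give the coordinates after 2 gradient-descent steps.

∇φ = (2u - 3v, -3u + 10v)
Step 1: at (-4, 2.5), ∇φ = (-15.5, 37) → (-4, 2.5) − 0.25·(-15.5, 37) = (-0.125, -6.75)
Step 2: at (-0.125, -6.75), ∇φ = (20, -67.125) → (-0.125, -6.75) − 0.25·(20, -67.125) = (-5.125, 10.03125)

(-5.125, 10.03125)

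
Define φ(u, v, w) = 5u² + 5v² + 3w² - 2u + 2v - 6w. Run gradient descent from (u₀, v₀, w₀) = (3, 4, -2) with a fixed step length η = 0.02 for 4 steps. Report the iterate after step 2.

(1.992, 2.488, -1.3232)

∇φ = (10u - 2, 10v + 2, 6w - 6)
(u₁, v₁, w₁) = (3, 4, -2) − 0.02·(28, 42, -18) = (2.44, 3.16, -1.64)
(u₂, v₂, w₂) = (2.44, 3.16, -1.64) − 0.02·(22.4, 33.6, -15.84) = (1.992, 2.488, -1.3232)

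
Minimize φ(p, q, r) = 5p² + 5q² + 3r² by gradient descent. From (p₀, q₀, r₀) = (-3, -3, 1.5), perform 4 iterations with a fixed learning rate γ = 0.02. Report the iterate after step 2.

(-1.92, -1.92, 1.1616)

∇φ = (10p, 10q, 6r)
(p₁, q₁, r₁) = (-3, -3, 1.5) − 0.02·(-30, -30, 9) = (-2.4, -2.4, 1.32)
(p₂, q₂, r₂) = (-2.4, -2.4, 1.32) − 0.02·(-24, -24, 7.92) = (-1.92, -1.92, 1.1616)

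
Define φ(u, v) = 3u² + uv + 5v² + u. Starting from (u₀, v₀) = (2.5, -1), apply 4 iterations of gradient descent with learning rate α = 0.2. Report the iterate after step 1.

(-0.5, 0.5)

∇φ = (6u + v + 1, u + 10v)
(u₁, v₁) = (2.5, -1) − 0.2·(15, -7.5) = (-0.5, 0.5)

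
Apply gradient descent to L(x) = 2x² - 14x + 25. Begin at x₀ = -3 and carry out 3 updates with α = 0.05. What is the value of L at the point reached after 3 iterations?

L′(x) = 4x - 14
x₁ = -3 − 0.05·(-26) = -1.7
x₂ = -1.7 − 0.05·(-20.8) = -0.66
x₃ = -0.66 − 0.05·(-16.64) = 0.172
L(0.172) = 22.651168

22.651168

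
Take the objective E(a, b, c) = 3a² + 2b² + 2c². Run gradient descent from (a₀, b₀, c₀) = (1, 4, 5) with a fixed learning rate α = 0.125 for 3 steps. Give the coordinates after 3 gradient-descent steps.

∇E = (6a, 4b, 4c)
(a₁, b₁, c₁) = (1, 4, 5) − 0.125·(6, 16, 20) = (0.25, 2, 2.5)
(a₂, b₂, c₂) = (0.25, 2, 2.5) − 0.125·(1.5, 8, 10) = (0.0625, 1, 1.25)
(a₃, b₃, c₃) = (0.0625, 1, 1.25) − 0.125·(0.375, 4, 5) = (0.015625, 0.5, 0.625)

(0.015625, 0.5, 0.625)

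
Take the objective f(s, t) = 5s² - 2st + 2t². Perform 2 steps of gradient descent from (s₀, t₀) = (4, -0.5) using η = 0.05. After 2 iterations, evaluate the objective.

4.448925

∇f = (10s - 2t, -2s + 4t)
Step 1: at (4, -0.5), ∇f = (41, -10) → (4, -0.5) − 0.05·(41, -10) = (1.95, 0)
Step 2: at (1.95, 0), ∇f = (19.5, -3.9) → (1.95, 0) − 0.05·(19.5, -3.9) = (0.975, 0.195)
f(0.975, 0.195) = 4.448925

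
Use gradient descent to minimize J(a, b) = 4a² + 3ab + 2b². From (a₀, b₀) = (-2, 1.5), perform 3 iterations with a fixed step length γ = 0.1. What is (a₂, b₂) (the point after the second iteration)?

∇J = (8a + 3b, 3a + 4b)
Step 1: at (-2, 1.5), ∇J = (-11.5, 0) → (-2, 1.5) − 0.1·(-11.5, 0) = (-0.85, 1.5)
Step 2: at (-0.85, 1.5), ∇J = (-2.3, 3.45) → (-0.85, 1.5) − 0.1·(-2.3, 3.45) = (-0.62, 1.155)

(-0.62, 1.155)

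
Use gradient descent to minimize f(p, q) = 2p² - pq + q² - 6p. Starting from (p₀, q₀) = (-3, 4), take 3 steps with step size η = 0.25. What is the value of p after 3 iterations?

1.8125

∇f = (4p - q - 6, -p + 2q)
(p₁, q₁) = (-3, 4) − 0.25·(-22, 11) = (2.5, 1.25)
(p₂, q₂) = (2.5, 1.25) − 0.25·(2.75, 0) = (1.8125, 1.25)
(p₃, q₃) = (1.8125, 1.25) − 0.25·(0, 0.6875) = (1.8125, 1.078125)
p = 1.8125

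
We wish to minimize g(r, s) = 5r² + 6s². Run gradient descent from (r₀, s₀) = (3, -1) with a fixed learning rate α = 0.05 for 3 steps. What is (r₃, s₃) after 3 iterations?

(0.375, -0.064)

∇g = (10r, 12s)
Step 1: at (3, -1), ∇g = (30, -12) → (3, -1) − 0.05·(30, -12) = (1.5, -0.4)
Step 2: at (1.5, -0.4), ∇g = (15, -4.8) → (1.5, -0.4) − 0.05·(15, -4.8) = (0.75, -0.16)
Step 3: at (0.75, -0.16), ∇g = (7.5, -1.92) → (0.75, -0.16) − 0.05·(7.5, -1.92) = (0.375, -0.064)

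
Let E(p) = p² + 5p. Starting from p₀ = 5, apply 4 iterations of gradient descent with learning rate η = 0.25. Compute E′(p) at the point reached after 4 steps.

0.9375

E′(p) = 2p + 5
p₁ = 5 − 0.25·15 = 1.25
p₂ = 1.25 − 0.25·7.5 = -0.625
p₃ = -0.625 − 0.25·3.75 = -1.5625
p₄ = -1.5625 − 0.25·1.875 = -2.03125
E′(p) at (-2.03125) = 0.9375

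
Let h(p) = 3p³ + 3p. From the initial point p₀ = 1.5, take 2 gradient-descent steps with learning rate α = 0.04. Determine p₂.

0.333036

h′(p) = 9p² + 3
Step 1: h′(1.5) = 23.25; p₁ = 1.5 − 0.04·23.25 = 0.57
Step 2: h′(0.57) = 5.9241; p₂ = 0.57 − 0.04·5.9241 = 0.333036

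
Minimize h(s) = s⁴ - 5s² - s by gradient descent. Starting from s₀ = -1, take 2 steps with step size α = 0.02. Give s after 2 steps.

h′(s) = 4s³ - 10s - 1
Step 1: h′(-1) = 5; s₁ = -1 − 0.02·5 = -1.1
Step 2: h′(-1.1) = 4.676; s₂ = -1.1 − 0.02·4.676 = -1.19352

-1.19352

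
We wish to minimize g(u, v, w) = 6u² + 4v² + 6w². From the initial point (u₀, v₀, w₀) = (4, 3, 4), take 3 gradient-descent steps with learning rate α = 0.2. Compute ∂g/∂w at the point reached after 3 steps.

-131.712

∇g = (12u, 8v, 12w)
Step 1: at (4, 3, 4), ∇g = (48, 24, 48) → (4, 3, 4) − 0.2·(48, 24, 48) = (-5.6, -1.8, -5.6)
Step 2: at (-5.6, -1.8, -5.6), ∇g = (-67.2, -14.4, -67.2) → (-5.6, -1.8, -5.6) − 0.2·(-67.2, -14.4, -67.2) = (7.84, 1.08, 7.84)
Step 3: at (7.84, 1.08, 7.84), ∇g = (94.08, 8.64, 94.08) → (7.84, 1.08, 7.84) − 0.2·(94.08, 8.64, 94.08) = (-10.976, -0.648, -10.976)
∂g/∂w at (-10.976, -0.648, -10.976) = -131.712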